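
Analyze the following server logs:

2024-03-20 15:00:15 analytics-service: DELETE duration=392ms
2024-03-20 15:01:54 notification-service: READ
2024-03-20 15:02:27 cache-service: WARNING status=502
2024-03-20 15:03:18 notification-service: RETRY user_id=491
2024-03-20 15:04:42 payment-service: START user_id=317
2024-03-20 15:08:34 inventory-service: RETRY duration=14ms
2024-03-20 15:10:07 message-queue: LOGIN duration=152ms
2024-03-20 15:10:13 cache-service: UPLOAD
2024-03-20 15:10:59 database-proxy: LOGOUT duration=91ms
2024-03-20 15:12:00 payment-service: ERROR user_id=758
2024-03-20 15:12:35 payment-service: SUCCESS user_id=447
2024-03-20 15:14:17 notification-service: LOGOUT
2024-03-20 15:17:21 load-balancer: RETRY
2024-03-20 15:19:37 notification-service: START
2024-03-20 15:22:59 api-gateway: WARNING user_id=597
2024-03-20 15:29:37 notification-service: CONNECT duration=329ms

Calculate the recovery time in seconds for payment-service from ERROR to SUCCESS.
35

To calculate recovery time:

1. Find ERROR event for payment-service: 2024-03-20 15:12:00
2. Find next SUCCESS event for payment-service: 2024-03-20 15:12:35
3. Recovery time: 2024-03-20 15:12:35 - 2024-03-20 15:12:00 = 35 seconds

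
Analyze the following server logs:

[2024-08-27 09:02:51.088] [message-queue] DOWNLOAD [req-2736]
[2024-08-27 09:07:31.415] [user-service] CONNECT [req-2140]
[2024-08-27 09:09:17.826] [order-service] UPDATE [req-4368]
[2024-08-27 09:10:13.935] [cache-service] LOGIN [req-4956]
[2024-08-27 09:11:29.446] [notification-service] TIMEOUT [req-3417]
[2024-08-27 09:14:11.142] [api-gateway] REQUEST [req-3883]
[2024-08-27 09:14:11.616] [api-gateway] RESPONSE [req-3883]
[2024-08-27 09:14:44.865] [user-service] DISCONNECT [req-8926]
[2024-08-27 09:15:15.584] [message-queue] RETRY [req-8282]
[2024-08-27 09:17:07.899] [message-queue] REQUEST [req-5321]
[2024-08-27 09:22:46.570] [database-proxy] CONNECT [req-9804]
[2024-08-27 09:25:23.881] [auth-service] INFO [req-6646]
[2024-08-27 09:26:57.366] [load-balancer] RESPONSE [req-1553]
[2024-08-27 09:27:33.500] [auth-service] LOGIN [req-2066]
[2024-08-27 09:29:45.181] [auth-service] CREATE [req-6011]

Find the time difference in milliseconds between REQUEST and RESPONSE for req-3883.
474

To calculate latency:

1. Find REQUEST with id req-3883: 2024-08-27 09:14:11.142
2. Find RESPONSE with id req-3883: 2024-08-27 09:14:11.616
3. Latency: 2024-08-27 09:14:11.616 - 2024-08-27 09:14:11.142 = 474ms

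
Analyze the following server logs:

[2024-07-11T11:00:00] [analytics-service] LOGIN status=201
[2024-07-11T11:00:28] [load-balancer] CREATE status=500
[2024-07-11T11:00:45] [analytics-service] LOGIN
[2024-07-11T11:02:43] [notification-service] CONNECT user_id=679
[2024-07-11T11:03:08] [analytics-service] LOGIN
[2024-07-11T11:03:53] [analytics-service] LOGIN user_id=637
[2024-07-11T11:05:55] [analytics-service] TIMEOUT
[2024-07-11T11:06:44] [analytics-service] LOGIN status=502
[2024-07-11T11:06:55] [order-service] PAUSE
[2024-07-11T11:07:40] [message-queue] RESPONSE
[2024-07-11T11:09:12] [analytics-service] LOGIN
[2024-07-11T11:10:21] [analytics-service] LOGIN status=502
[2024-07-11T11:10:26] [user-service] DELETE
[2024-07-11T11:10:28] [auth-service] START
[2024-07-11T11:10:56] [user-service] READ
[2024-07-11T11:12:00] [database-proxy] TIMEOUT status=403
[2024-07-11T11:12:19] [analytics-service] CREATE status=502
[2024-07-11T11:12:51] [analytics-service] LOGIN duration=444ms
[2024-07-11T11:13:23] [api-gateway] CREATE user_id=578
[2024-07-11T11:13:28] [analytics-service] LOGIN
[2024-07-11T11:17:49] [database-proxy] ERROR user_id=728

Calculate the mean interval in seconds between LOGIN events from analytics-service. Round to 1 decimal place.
101.0

To calculate average interval:

1. Find all LOGIN events for analytics-service in order
2. Calculate time gaps between consecutive events
3. Compute mean of gaps: 808 / 8 = 101.0 seconds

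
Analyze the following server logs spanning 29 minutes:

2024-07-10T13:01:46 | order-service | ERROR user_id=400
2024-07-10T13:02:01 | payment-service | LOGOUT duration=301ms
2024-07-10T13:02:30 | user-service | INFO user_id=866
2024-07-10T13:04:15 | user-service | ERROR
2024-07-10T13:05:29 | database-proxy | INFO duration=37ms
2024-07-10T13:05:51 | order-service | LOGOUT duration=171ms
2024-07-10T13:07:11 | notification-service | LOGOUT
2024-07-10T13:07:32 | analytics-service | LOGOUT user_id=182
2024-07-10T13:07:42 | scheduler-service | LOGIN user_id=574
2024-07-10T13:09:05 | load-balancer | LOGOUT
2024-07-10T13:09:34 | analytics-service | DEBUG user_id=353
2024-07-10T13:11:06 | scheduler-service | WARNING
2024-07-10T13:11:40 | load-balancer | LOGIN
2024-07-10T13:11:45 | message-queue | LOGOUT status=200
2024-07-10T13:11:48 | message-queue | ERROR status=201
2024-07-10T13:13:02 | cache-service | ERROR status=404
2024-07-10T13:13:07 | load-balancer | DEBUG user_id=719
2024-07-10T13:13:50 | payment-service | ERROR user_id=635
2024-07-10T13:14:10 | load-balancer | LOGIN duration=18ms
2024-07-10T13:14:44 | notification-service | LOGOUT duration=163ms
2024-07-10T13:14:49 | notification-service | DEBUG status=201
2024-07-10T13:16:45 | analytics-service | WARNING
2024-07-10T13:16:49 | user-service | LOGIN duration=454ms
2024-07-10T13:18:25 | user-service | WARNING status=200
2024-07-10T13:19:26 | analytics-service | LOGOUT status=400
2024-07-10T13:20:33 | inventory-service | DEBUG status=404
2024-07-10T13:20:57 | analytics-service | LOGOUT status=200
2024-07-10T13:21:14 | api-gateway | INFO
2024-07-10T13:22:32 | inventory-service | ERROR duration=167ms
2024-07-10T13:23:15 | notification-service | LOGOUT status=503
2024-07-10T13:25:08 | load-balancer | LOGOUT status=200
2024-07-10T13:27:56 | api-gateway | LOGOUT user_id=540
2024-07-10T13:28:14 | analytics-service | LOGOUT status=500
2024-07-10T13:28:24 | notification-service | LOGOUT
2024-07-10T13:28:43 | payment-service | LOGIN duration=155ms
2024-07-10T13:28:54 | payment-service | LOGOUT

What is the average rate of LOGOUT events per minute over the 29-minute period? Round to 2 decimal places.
0.52

To calculate the rate:

1. Count total LOGOUT events: 15
2. Total time period: 29 minutes
3. Rate = 15 / 29 = 0.52 events per minute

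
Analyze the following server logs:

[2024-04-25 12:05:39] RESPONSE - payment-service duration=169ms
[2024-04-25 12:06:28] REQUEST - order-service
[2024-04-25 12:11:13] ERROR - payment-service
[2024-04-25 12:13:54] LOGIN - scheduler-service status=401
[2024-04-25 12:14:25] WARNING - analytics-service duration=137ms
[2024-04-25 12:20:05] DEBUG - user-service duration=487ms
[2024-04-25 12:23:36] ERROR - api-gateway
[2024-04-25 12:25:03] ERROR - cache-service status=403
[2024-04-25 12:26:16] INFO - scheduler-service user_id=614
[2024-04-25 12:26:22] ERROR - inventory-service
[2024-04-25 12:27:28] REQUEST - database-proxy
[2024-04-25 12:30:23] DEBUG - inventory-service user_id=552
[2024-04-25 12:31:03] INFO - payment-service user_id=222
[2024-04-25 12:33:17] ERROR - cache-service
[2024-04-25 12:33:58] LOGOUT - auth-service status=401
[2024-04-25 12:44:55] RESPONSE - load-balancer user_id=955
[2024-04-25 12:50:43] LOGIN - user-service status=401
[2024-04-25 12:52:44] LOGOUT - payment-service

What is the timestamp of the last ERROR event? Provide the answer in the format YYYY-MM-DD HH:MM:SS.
2024-04-25 12:33:17

To find the last event:

1. Filter for all ERROR events
2. Sort by timestamp
3. Select the last one
4. Timestamp: 2024-04-25 12:33:17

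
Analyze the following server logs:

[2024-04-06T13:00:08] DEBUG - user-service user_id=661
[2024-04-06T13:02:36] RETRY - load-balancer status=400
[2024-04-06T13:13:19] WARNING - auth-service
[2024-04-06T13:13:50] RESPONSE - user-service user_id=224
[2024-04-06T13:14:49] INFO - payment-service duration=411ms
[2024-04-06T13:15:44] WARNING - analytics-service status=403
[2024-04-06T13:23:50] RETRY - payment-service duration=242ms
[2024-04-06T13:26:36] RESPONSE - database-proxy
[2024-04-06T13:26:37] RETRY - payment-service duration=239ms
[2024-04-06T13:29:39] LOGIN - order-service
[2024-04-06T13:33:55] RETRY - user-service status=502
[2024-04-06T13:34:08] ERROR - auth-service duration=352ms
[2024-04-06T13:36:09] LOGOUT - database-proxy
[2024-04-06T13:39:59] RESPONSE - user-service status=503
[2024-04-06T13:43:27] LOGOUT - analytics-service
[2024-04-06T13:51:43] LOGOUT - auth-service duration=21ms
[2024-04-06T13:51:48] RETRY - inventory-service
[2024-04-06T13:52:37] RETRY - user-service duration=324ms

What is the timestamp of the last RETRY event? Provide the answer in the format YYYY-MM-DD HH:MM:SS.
2024-04-06 13:52:37

To find the last event:

1. Filter for all RETRY events
2. Sort by timestamp
3. Select the last one
4. Timestamp: 2024-04-06 13:52:37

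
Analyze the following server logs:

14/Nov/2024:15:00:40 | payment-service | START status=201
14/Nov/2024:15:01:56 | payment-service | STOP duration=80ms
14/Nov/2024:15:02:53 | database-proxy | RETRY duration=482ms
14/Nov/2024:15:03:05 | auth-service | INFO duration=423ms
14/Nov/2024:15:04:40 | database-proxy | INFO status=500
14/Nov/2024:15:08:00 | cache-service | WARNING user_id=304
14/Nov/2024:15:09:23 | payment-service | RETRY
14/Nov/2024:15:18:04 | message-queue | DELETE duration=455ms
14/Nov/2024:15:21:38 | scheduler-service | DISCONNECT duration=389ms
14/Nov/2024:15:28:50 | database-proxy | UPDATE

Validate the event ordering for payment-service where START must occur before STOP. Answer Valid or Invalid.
Valid

To validate ordering:

1. Required order: START → STOP
2. Rule: START must occur before STOP
3. Check actual order of events for payment-service
4. Result: Valid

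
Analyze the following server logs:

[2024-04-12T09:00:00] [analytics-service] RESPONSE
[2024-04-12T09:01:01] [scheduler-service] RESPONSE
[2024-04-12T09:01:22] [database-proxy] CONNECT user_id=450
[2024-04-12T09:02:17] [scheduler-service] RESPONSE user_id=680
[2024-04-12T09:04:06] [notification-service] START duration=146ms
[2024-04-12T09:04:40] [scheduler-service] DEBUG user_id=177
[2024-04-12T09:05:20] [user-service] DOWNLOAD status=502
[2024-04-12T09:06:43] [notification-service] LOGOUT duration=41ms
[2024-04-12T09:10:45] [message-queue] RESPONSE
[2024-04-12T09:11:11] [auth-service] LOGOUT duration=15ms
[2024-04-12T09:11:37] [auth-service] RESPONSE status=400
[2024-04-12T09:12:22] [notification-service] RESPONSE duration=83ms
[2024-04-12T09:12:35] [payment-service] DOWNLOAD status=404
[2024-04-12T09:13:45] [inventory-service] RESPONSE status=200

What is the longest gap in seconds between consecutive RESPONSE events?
508

To find the longest gap:

1. Extract all RESPONSE events in chronological order
2. Calculate time differences between consecutive events
3. Find the maximum difference
4. Longest gap: 508 seconds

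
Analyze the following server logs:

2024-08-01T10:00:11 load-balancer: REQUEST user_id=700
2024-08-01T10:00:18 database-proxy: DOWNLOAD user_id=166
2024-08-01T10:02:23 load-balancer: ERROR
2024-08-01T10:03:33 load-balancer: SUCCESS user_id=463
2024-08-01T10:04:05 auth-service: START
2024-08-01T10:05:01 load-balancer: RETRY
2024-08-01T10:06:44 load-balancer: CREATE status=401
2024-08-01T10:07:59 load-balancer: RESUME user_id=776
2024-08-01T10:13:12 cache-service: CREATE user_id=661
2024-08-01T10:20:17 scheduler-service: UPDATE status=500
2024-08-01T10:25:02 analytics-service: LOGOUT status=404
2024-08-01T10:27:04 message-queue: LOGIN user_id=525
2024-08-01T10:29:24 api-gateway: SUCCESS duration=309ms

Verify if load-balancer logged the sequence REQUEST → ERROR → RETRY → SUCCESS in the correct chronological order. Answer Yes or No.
No

To verify sequence order:

1. Find all events in sequence REQUEST → ERROR → RETRY → SUCCESS for load-balancer
2. Extract their timestamps
3. Check if timestamps are in ascending order
4. Result: No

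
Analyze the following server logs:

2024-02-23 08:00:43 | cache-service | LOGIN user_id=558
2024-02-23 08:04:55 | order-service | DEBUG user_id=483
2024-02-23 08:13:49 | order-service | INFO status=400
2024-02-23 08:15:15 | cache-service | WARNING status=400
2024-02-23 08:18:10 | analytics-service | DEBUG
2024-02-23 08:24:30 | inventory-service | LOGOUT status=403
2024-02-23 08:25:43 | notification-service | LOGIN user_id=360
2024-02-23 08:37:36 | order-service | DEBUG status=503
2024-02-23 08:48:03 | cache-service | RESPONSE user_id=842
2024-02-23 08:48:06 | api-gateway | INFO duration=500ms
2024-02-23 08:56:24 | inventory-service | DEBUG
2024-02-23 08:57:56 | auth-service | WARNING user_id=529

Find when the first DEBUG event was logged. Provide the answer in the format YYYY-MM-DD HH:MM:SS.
2024-02-23 08:04:55

To find the first event:

1. Filter for all DEBUG events
2. Sort by timestamp
3. Select the first one
4. Timestamp: 2024-02-23 08:04:55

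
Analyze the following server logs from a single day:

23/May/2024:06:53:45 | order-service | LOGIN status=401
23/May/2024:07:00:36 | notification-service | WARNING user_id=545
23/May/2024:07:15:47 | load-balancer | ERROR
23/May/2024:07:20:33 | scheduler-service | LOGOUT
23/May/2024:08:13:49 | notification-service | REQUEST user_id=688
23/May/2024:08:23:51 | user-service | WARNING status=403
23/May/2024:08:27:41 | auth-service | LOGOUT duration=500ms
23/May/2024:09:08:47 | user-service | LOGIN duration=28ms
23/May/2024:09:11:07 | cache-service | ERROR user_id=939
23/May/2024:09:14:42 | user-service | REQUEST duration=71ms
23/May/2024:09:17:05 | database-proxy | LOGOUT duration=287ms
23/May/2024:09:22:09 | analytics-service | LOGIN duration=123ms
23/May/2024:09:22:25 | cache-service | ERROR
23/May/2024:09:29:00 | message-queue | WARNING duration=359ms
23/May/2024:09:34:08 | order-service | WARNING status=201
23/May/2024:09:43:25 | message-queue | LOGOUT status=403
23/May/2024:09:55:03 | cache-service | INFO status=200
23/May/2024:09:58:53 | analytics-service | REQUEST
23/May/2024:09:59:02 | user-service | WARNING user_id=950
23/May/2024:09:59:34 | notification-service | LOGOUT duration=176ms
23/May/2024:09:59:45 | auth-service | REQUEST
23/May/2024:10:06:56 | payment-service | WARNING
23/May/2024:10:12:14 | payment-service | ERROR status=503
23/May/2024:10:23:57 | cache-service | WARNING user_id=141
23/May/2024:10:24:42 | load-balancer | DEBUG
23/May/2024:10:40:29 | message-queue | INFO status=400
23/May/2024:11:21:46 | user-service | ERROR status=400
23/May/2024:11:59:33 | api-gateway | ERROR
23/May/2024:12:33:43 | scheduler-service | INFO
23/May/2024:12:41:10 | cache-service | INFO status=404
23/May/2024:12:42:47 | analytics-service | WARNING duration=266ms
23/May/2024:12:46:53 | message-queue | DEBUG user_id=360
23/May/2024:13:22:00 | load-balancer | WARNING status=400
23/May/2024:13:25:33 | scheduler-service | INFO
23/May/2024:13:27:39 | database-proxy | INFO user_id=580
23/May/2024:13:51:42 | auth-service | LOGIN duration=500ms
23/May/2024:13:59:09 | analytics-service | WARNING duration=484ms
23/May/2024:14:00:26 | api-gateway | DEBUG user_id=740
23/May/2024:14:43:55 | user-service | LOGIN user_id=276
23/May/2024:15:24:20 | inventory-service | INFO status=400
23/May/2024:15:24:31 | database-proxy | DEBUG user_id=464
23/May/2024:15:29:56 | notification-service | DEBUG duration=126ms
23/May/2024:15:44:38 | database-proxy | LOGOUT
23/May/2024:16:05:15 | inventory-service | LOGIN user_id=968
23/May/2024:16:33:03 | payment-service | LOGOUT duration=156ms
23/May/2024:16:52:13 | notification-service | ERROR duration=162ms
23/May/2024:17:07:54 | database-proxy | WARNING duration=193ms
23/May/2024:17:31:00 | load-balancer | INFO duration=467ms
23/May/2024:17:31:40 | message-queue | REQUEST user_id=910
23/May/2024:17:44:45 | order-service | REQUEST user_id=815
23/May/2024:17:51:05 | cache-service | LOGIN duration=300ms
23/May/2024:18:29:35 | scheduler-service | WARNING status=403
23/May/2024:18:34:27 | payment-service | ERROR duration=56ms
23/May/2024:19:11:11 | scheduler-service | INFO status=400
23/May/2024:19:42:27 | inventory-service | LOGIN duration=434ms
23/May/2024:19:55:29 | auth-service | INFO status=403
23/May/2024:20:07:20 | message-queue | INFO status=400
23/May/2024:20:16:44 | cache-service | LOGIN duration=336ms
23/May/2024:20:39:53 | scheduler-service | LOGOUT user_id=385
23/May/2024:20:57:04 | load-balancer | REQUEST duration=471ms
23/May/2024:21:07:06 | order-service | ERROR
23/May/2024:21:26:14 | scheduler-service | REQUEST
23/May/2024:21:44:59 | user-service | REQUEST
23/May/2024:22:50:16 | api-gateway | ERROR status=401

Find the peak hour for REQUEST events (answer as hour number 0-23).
9

To find the peak hour:

1. Group all REQUEST events by hour
2. Count events in each hour
3. Find hour with maximum count
4. Peak hour: 9 (with 3 events)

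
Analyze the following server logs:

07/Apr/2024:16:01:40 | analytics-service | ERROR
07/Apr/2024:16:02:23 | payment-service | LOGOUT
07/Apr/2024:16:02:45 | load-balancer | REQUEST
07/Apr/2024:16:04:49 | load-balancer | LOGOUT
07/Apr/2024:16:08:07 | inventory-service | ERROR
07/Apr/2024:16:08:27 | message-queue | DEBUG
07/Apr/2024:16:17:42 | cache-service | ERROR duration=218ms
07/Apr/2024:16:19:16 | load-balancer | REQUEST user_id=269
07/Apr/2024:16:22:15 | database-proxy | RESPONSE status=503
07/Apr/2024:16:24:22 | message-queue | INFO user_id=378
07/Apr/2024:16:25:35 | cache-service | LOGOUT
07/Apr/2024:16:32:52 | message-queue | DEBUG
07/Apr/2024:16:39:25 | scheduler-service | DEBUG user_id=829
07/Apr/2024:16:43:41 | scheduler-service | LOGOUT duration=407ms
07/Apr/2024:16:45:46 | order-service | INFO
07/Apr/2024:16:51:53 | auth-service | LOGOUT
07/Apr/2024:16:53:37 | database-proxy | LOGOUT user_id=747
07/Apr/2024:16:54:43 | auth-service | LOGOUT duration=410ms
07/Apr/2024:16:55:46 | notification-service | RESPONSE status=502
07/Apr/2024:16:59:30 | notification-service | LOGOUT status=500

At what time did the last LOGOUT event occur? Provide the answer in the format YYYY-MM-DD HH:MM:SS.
2024-04-07 16:59:30

To find the last event:

1. Filter for all LOGOUT events
2. Sort by timestamp
3. Select the last one
4. Timestamp: 2024-04-07 16:59:30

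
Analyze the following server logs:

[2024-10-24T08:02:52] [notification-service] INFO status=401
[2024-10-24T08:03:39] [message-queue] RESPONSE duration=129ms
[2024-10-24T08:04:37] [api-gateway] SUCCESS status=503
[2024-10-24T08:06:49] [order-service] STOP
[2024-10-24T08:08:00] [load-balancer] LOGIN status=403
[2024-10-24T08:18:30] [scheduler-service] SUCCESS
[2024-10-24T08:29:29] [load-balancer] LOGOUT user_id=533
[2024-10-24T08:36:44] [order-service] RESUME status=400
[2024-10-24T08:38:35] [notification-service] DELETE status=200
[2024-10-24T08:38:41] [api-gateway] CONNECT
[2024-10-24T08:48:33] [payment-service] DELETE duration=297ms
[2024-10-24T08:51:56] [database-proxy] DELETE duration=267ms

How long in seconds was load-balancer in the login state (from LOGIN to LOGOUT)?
1289

To calculate state duration:

1. Find LOGIN event for load-balancer: 2024-10-24T08:08:00
2. Find LOGOUT event for load-balancer: 2024-10-24T08:29:29
3. Calculate duration: 2024-10-24T08:29:29 - 2024-10-24T08:08:00 = 1289 seconds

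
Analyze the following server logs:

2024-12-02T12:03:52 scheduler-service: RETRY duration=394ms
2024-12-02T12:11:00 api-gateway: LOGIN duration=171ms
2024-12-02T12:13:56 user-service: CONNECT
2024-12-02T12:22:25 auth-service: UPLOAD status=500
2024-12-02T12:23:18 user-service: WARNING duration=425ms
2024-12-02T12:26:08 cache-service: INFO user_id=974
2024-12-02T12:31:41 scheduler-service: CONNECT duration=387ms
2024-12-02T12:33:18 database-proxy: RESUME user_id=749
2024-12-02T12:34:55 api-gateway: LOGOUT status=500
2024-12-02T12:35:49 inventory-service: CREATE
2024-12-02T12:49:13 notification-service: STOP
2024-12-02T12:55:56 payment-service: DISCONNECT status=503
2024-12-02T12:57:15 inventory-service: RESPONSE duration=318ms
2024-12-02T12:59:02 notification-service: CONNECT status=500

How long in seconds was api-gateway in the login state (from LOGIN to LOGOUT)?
1435

To calculate state duration:

1. Find LOGIN event for api-gateway: 2024-12-02T12:11:00
2. Find LOGOUT event for api-gateway: 2024-12-02T12:34:55
3. Calculate duration: 2024-12-02T12:34:55 - 2024-12-02T12:11:00 = 1435 seconds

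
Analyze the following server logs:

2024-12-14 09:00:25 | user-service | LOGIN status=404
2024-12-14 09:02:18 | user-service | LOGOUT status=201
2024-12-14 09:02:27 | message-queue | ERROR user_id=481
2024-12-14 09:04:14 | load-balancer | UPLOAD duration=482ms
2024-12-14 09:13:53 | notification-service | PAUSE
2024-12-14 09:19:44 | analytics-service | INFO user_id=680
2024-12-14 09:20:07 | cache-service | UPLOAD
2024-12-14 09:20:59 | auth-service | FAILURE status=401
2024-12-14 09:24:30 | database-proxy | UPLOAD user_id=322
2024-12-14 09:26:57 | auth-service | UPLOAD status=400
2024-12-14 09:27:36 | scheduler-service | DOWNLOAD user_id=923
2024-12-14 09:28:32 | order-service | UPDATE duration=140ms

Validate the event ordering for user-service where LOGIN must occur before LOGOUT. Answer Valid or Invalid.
Valid

To validate ordering:

1. Required order: LOGIN → LOGOUT
2. Rule: LOGIN must occur before LOGOUT
3. Check actual order of events for user-service
4. Result: Valid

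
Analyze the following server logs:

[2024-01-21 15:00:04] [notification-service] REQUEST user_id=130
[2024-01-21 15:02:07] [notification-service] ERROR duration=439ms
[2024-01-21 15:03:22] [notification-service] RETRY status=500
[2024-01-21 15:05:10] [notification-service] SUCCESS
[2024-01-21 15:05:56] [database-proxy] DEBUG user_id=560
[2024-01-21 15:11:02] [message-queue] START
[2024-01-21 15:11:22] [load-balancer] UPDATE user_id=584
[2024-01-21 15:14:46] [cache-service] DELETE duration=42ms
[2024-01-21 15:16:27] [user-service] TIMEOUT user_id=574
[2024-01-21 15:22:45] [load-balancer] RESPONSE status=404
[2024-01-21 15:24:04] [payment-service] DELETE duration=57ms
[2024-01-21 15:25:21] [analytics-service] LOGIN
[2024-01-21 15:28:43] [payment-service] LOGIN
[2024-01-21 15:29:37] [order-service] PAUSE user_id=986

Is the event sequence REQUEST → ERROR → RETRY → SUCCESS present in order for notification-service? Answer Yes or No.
Yes

To verify sequence order:

1. Find all events in sequence REQUEST → ERROR → RETRY → SUCCESS for notification-service
2. Extract their timestamps
3. Check if timestamps are in ascending order
4. Result: Yes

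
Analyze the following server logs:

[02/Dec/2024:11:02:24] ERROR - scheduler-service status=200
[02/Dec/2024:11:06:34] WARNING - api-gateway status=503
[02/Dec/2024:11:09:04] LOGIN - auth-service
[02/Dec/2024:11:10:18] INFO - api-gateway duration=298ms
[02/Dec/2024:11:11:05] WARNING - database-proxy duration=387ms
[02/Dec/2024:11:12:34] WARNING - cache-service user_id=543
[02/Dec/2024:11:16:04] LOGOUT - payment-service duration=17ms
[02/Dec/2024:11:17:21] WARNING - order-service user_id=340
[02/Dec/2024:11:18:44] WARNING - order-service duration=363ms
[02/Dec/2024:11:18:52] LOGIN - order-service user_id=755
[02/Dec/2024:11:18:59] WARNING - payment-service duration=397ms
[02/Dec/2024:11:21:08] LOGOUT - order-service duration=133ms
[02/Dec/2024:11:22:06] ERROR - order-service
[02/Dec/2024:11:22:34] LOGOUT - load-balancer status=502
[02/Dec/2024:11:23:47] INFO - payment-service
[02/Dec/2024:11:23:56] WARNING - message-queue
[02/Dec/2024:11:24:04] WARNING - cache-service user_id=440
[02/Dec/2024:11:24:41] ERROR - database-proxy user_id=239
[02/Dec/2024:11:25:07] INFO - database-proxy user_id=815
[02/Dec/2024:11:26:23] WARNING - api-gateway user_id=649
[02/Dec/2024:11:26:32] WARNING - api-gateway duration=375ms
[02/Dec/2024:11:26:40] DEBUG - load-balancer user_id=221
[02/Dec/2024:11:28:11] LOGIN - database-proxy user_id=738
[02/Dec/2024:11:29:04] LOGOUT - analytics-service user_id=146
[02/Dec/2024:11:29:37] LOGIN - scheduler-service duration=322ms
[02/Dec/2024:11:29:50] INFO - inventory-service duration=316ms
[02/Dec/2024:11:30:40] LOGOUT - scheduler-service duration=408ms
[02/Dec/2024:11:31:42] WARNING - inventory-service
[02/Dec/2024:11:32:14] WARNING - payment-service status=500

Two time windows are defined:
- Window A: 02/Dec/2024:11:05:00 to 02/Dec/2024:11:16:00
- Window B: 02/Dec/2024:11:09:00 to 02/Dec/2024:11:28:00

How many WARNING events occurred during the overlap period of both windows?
2

To find overlap events:

1. Window A: 02/Dec/2024:11:05:00 to 02/Dec/2024:11:16:00
2. Window B: 02/Dec/2024:11:09:00 to 02/Dec/2024:11:28:00
3. Overlap period: 02/Dec/2024:11:09:00 to 02/Dec/2024:11:16:00
4. Count WARNING events in overlap: 2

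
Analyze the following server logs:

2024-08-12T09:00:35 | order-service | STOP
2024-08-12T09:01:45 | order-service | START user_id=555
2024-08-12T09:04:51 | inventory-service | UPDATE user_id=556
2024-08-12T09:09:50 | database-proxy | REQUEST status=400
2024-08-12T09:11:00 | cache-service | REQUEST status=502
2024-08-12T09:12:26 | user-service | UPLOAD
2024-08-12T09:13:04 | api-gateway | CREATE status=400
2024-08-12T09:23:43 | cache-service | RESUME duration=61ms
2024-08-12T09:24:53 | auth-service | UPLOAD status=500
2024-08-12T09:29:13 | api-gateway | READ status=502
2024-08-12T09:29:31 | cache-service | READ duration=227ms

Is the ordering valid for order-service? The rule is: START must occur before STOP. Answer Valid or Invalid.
Invalid

To validate ordering:

1. Required order: START → STOP
2. Rule: START must occur before STOP
3. Check actual order of events for order-service
4. Result: Invalid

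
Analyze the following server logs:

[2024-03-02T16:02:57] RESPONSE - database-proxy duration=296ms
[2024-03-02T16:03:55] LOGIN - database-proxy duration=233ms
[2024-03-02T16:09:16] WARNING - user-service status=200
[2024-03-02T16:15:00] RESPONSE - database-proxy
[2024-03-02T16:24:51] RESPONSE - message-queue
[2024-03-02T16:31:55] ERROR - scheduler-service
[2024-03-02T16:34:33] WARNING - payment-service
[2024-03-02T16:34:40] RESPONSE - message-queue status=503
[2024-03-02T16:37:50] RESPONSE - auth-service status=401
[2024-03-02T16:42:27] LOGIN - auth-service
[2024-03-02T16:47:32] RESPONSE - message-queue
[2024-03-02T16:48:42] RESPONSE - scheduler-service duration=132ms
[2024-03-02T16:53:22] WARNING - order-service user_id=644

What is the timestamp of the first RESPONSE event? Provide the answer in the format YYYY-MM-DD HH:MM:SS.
2024-03-02 16:02:57

To find the first event:

1. Filter for all RESPONSE events
2. Sort by timestamp
3. Select the first one
4. Timestamp: 2024-03-02 16:02:57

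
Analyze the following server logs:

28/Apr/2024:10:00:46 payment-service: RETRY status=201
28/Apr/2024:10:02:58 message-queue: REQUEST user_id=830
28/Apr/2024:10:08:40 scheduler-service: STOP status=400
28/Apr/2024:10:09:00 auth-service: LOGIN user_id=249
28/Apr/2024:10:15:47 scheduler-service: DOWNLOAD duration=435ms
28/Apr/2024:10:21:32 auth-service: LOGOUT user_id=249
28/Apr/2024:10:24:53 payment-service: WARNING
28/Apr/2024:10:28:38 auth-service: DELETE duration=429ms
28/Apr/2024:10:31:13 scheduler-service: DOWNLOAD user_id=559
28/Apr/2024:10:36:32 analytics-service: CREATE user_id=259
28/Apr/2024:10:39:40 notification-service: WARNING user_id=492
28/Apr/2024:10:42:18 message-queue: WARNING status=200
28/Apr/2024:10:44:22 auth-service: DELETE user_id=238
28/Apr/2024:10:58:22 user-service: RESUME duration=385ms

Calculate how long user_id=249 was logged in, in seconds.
752

To calculate session duration:

1. Find LOGIN event for user_id=249: 28/Apr/2024:10:09:00
2. Find LOGOUT event for user_id=249: 28/Apr/2024:10:21:32
3. Session duration: 28/Apr/2024:10:21:32 - 28/Apr/2024:10:09:00 = 752 seconds (12 minutes)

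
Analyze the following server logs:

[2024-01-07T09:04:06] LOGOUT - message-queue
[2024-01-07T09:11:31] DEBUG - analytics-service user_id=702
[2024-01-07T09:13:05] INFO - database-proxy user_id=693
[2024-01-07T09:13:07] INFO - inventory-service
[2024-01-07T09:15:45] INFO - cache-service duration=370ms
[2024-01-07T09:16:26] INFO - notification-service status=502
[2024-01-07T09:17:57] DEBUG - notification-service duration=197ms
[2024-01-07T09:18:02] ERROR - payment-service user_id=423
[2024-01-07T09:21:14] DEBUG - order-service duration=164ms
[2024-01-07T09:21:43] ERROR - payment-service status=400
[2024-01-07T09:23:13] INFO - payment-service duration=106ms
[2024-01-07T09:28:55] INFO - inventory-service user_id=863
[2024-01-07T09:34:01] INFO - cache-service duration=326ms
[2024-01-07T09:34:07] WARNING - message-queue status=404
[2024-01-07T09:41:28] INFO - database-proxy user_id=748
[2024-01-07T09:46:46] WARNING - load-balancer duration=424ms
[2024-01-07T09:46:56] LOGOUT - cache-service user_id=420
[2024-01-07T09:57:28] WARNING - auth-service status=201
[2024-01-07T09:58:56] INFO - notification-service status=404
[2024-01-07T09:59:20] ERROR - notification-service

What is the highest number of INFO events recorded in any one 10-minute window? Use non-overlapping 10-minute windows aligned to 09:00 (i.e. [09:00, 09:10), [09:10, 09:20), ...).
4

To find the burst window:

1. Divide the log period into non-overlapping 10-minute windows starting at 09:00
2. Count INFO events in each window
3. Find the window with maximum count
4. Maximum events in a window: 4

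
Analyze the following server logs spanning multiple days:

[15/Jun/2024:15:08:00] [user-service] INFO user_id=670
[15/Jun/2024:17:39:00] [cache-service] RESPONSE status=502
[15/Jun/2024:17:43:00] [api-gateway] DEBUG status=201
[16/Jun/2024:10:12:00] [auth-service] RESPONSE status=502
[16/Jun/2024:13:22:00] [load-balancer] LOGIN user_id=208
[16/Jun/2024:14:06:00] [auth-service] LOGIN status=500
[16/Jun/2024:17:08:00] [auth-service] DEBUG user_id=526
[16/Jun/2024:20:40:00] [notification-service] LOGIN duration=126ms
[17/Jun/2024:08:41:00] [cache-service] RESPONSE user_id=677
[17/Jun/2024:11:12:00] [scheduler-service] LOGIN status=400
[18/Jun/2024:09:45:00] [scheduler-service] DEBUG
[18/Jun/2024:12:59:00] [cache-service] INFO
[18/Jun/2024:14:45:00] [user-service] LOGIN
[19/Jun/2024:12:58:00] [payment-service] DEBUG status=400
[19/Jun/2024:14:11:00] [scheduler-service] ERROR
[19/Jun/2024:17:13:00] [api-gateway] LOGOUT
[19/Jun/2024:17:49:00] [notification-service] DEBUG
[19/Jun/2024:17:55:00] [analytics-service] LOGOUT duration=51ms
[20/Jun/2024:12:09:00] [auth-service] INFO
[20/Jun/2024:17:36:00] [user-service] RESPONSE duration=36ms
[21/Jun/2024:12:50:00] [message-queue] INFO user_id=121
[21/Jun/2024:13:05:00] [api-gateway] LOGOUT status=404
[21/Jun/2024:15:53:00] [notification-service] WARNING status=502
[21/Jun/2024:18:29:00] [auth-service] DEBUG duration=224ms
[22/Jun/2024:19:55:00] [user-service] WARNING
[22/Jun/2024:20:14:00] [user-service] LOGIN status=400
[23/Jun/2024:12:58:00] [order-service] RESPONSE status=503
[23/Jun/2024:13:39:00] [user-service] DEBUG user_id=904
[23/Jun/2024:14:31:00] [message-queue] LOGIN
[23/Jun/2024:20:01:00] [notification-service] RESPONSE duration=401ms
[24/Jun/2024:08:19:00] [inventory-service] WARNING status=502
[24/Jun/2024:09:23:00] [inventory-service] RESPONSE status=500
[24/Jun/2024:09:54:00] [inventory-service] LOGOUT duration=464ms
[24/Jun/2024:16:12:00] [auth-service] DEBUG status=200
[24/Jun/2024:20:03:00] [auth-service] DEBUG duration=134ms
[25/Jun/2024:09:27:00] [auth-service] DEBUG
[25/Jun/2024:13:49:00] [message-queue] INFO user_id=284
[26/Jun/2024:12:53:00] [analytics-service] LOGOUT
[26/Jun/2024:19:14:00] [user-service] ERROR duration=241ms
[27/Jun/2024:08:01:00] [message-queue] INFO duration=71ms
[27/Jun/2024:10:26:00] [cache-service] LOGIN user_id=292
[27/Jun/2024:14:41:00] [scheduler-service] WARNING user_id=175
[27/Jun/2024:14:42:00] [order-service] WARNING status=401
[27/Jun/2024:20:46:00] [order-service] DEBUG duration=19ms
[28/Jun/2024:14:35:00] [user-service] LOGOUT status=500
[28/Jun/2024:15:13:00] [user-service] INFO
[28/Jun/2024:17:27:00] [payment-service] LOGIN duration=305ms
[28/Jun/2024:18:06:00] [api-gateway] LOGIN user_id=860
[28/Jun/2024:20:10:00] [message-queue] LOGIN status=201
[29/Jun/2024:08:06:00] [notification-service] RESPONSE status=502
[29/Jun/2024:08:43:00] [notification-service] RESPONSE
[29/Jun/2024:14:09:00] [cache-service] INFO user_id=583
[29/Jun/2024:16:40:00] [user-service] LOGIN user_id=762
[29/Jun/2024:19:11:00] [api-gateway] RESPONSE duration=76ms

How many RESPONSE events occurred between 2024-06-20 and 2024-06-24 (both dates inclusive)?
4

To filter by date range:

1. Date range: 2024-06-20 through 2024-06-24, both dates inclusive
2. Filter for RESPONSE events whose date falls in this range
3. Count matching events: 4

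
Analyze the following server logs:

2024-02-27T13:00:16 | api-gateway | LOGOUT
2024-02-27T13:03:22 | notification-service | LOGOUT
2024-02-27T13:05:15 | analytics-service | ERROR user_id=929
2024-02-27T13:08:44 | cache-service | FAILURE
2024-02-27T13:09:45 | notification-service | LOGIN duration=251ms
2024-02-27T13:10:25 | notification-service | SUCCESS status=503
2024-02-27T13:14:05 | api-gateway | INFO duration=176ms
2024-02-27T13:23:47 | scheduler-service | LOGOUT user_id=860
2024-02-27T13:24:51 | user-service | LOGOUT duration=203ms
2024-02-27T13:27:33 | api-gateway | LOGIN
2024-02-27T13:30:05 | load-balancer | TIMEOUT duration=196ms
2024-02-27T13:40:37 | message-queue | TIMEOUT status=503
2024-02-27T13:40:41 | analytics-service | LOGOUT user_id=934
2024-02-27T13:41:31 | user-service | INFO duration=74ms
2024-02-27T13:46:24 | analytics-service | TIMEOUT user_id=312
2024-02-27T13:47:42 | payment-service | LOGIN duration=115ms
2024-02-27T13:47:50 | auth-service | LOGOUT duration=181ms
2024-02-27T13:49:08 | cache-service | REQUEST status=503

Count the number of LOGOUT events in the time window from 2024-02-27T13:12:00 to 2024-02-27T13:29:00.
2

To count events in the time window:

1. Window boundaries: 2024-02-27T13:12:00 to 2024-02-27T13:29:00
2. Filter for LOGOUT events within this window
3. Count matching events: 2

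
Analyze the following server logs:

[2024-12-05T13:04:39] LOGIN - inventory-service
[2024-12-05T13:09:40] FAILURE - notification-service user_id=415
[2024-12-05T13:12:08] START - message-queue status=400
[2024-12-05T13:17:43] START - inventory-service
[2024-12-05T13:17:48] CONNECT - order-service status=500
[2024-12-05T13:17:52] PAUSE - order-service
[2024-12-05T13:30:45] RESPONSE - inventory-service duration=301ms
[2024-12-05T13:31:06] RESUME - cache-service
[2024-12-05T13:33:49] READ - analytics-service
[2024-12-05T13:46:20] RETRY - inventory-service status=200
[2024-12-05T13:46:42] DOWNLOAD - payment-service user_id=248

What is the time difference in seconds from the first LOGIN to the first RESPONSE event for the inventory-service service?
1566

To find the time between events:

1. Locate the first LOGIN event for inventory-service: 2024-12-05T13:04:39
2. Locate the first RESPONSE event for inventory-service: 2024-12-05T13:30:45
3. Calculate the difference: 2024-12-05T13:30:45 - 2024-12-05T13:04:39 = 1566 seconds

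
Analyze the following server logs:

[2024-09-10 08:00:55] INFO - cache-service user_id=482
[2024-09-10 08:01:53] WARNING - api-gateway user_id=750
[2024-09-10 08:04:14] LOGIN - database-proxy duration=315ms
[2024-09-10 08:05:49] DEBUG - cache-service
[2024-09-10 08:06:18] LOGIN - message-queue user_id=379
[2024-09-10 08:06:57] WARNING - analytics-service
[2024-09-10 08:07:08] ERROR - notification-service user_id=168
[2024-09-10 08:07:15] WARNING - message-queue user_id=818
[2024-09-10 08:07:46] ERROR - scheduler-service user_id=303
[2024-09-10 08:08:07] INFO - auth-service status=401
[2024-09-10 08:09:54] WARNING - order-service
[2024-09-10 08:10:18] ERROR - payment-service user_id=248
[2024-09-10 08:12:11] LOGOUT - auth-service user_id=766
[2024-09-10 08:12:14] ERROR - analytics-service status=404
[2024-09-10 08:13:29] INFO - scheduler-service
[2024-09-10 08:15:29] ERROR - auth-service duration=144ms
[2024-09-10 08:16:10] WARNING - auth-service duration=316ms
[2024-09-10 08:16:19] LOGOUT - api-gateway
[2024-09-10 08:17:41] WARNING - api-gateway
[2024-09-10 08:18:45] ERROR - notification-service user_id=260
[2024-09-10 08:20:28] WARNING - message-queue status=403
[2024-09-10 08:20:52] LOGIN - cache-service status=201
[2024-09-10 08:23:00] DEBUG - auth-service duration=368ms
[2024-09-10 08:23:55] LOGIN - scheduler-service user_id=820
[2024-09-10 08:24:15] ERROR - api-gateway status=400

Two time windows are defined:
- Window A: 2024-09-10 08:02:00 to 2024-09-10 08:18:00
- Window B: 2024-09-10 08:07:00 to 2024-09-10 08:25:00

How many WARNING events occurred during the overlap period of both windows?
4

To find overlap events:

1. Window A: 2024-09-10 08:02:00 to 2024-09-10 08:18:00
2. Window B: 2024-09-10 08:07:00 to 2024-09-10 08:25:00
3. Overlap period: 2024-09-10 08:07:00 to 2024-09-10 08:18:00
4. Count WARNING events in overlap: 4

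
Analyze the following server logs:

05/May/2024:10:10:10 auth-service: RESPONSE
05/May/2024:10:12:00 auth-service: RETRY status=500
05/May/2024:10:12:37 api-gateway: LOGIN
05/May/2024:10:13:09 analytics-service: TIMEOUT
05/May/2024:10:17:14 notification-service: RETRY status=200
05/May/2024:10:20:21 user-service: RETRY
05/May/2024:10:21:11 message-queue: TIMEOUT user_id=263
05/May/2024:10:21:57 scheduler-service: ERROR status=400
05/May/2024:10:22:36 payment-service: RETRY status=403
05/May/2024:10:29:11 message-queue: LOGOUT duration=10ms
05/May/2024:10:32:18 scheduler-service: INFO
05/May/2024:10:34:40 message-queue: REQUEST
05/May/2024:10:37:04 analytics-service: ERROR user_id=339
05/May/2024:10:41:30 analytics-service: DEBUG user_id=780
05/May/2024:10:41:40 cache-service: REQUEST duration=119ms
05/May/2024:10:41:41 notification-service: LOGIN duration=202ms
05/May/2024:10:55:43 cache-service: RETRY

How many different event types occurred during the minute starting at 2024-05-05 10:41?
3

To count unique event types:

1. Filter events in the minute starting at 2024-05-05 10:41
2. Extract event types from matching entries
3. Count unique types: 3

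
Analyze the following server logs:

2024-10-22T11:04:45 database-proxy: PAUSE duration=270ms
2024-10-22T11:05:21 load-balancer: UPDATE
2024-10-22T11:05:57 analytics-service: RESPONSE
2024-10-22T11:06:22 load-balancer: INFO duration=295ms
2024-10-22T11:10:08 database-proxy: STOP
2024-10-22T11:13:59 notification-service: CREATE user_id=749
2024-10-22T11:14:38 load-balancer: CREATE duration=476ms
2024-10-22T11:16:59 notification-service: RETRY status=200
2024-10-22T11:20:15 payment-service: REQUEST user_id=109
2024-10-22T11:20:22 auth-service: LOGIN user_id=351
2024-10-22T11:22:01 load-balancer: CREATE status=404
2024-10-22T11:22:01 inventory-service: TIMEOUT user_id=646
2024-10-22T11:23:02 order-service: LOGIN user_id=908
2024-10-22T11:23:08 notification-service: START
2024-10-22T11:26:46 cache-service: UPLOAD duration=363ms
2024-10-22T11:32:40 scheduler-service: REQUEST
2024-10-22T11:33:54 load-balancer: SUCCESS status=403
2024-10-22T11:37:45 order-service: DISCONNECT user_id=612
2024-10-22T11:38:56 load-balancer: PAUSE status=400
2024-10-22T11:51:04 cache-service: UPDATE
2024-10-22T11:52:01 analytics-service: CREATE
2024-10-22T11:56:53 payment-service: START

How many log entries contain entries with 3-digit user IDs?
6

To find matching entries:

1. Pattern to match: entries with 3-digit user IDs
2. Scan each log entry for the pattern
3. Count matches: 6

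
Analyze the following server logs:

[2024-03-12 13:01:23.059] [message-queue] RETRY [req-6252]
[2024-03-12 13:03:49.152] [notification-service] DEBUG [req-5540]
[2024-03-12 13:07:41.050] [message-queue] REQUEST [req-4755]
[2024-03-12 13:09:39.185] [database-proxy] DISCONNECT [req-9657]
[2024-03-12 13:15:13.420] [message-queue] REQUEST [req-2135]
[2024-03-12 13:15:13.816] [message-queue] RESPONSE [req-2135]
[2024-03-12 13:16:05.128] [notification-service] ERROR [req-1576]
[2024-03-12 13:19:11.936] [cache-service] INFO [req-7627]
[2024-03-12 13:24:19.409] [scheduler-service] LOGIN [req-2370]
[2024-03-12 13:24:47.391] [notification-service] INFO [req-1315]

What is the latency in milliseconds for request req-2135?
396

To calculate latency:

1. Find REQUEST with id req-2135: 2024-03-12 13:15:13.420
2. Find RESPONSE with id req-2135: 2024-03-12 13:15:13.816
3. Latency: 2024-03-12 13:15:13.816 - 2024-03-12 13:15:13.420 = 396ms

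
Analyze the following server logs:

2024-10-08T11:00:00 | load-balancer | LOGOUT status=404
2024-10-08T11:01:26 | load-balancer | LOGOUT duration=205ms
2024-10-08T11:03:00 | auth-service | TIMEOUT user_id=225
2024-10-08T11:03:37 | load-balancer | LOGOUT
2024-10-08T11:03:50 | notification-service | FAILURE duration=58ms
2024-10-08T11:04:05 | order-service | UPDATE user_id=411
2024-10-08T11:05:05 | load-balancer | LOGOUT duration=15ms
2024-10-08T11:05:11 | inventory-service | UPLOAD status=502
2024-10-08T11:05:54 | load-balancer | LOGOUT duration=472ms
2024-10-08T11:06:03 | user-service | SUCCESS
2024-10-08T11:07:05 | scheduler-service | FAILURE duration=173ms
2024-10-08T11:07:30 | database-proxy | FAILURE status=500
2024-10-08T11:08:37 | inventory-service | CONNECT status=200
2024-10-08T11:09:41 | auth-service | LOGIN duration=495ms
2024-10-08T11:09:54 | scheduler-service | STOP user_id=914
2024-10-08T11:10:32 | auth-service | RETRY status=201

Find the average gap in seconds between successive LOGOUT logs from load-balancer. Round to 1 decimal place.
88.5

To calculate average interval:

1. Find all LOGOUT events for load-balancer in order
2. Calculate time gaps between consecutive events
3. Compute mean of gaps: 354 / 4 = 88.5 seconds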